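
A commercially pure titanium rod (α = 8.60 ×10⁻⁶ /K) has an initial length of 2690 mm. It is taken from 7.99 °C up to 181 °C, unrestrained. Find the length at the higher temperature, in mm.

2694.0 mm

ΔT = 181 − 7.99 = 173.0 K.
ΔL = α·L₀·ΔT = 8.60×10⁻⁶ × 2690 mm × 173.0 K = 4.00 mm.
L = L₀ + ΔL = 2690 + 4.00 = 2694.0 mm.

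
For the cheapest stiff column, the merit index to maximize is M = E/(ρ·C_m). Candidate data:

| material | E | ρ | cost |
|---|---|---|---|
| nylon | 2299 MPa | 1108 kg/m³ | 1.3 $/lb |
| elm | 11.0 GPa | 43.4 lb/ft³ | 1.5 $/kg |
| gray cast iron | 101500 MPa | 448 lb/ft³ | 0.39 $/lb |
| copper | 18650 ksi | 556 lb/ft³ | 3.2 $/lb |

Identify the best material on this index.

In SI units:
  nylon: E = 2.299 GPa, ρ = 1108 kg/m³, cost = 2.866 $/kg
  elm: E = 11.00 GPa, ρ = 695.2 kg/m³, cost = 1.500 $/kg
  gray cast iron: E = 101.5 GPa, ρ = 7176 kg/m³, cost = 0.8598 $/kg
  copper: E = 128.6 GPa, ρ = 8906 kg/m³, cost = 7.055 $/kg
  gray cast iron: M = 16.5 MN·m per $
  elm: M = 10.5 MN·m per $
  copper: M = 2.05 MN·m per $
  nylon: M = 0.724 MN·m per $
Gray cast iron has the largest M.

gray cast iron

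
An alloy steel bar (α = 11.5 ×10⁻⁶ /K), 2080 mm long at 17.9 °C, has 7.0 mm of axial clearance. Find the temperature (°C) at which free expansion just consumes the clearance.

α·L₀·ΔT = 7.0 mm ⇒ ΔT = 7.0 / (11.5×10⁻⁶ × 2080.0) = 292.6 K.
T = 17.9 + 292.6 = 310.5 °C.

311 °C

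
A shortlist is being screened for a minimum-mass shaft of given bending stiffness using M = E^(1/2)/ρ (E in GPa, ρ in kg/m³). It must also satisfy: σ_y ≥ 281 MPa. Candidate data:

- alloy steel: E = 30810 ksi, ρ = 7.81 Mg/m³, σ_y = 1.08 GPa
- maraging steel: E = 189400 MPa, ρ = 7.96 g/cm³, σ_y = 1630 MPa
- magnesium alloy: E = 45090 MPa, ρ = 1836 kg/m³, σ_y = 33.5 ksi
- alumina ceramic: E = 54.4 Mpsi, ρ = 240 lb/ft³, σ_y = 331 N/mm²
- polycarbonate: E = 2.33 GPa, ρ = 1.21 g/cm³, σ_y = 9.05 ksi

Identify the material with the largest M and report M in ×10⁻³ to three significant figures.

Screen on constraints: σ_y ≥ 281 MPa. Survivors: alloy steel, maraging steel, alumina ceramic.
Normalizing units and computing the index:
  alloy steel: E = 212.4 GPa, ρ = 7810 kg/m³
  maraging steel: E = 189.4 GPa, ρ = 7960 kg/m³
  alumina ceramic: E = 375.1 GPa, ρ = 3844 kg/m³
  alumina ceramic: M = 5.04×10⁻³
  alloy steel: M = 1.87×10⁻³
  maraging steel: M = 1.73×10⁻³
Highest index: alumina ceramic.

alumina ceramic, M = 5.04×10⁻³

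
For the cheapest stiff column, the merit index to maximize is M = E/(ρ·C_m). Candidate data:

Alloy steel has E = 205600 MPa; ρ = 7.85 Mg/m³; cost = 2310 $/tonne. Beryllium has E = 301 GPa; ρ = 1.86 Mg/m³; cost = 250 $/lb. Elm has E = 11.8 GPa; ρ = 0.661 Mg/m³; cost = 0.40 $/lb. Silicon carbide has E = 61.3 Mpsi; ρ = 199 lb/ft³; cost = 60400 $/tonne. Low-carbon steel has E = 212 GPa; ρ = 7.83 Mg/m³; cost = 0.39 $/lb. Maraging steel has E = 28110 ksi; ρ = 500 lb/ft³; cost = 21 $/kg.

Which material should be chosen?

Putting every candidate on a common basis:
  alloy steel: E = 205.6 GPa, ρ = 7850 kg/m³, cost = 2.310 $/kg
  beryllium: E = 301.0 GPa, ρ = 1860 kg/m³, cost = 551.1 $/kg
  elm: E = 11.80 GPa, ρ = 661.0 kg/m³, cost = 0.8818 $/kg
  silicon carbide: E = 422.6 GPa, ρ = 3188 kg/m³, cost = 60.40 $/kg
  low-carbon steel: E = 212.0 GPa, ρ = 7830 kg/m³, cost = 0.8598 $/kg
  maraging steel: E = 193.8 GPa, ρ = 8009 kg/m³, cost = 21.00 $/kg
  low-carbon steel: M = 31.5 MN·m per $
  elm: M = 20.2 MN·m per $
  alloy steel: M = 11.3 MN·m per $
  silicon carbide: M = 2.20 MN·m per $
  maraging steel: M = 1.15 MN·m per $
  beryllium: M = 0.294 MN·m per $
Low-carbon steel has the largest M.

low-carbon steel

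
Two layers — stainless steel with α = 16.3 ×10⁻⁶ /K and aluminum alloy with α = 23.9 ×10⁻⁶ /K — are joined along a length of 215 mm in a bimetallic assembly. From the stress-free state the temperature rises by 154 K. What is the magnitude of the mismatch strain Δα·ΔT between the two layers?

Δα = |16.3 − 23.9|×10⁻⁶/K = 7.60×10⁻⁶/K.
Mismatch strain = Δα·ΔT = 7.60×10⁻⁶ × 154.0 = 1.17×10⁻³.

1.17×10⁻³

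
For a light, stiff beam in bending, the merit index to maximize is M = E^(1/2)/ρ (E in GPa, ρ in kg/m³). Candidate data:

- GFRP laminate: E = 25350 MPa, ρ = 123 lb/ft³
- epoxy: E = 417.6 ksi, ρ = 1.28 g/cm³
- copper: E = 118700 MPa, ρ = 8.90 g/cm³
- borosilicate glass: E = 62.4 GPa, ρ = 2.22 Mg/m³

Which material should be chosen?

Convert each candidate to consistent units, then evaluate M:
  GFRP laminate: E = 25.35 GPa, ρ = 1970 kg/m³
  epoxy: E = 2.879 GPa, ρ = 1280 kg/m³
  copper: E = 118.7 GPa, ρ = 8900 kg/m³
  borosilicate glass: E = 62.40 GPa, ρ = 2220 kg/m³
  borosilicate glass: M = 3.56×10⁻³
  GFRP laminate: M = 2.56×10⁻³
  epoxy: M = 1.33×10⁻³
  copper: M = 1.22×10⁻³
Borosilicate glass ranks first.

borosilicate glass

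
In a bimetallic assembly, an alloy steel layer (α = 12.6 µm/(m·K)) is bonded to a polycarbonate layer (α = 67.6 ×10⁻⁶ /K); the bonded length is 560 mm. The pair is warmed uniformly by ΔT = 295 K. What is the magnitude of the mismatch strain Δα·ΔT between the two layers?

0.0162

Δα = |12.6 − 67.6|×10⁻⁶/K = 55.0×10⁻⁶/K.
Mismatch strain = Δα·ΔT = 55.0×10⁻⁶ × 295.0 = 0.0162.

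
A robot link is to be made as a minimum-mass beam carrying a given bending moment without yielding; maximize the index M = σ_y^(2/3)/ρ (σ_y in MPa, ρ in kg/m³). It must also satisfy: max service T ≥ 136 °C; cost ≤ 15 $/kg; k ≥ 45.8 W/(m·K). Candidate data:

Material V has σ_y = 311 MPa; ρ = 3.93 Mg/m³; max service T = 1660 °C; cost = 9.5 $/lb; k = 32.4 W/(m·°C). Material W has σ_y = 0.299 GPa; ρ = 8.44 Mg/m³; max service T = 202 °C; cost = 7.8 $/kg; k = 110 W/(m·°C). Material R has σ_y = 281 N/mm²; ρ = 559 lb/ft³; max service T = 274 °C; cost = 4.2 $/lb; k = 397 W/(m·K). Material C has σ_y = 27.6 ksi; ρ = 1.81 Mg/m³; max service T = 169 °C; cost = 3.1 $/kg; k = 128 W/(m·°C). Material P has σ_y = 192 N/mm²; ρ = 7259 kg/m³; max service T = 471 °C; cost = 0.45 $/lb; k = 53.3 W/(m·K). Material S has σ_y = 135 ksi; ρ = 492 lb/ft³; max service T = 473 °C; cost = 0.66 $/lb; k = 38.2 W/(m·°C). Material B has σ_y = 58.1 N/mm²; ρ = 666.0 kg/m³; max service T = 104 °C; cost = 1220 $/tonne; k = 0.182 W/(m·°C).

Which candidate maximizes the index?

material C

Screen on constraints: max service T ≥ 136 °C; cost ≤ 15 $/kg; k ≥ 45.8 W/(m·K). Survivors: material W, material R, material C, material P.
Convert each candidate to consistent units, then evaluate M:
  material W: σ_y = 299.0 MPa, ρ = 8440 kg/m³
  material R: σ_y = 281.0 MPa, ρ = 8954 kg/m³
  material C: σ_y = 190.3 MPa, ρ = 1810 kg/m³
  material P: σ_y = 192.0 MPa, ρ = 7259 kg/m³
  material C: M = 18.3×10⁻³
  material W: M = 5.30×10⁻³
  material R: M = 4.79×10⁻³
  material P: M = 4.58×10⁻³
Material C has the largest M.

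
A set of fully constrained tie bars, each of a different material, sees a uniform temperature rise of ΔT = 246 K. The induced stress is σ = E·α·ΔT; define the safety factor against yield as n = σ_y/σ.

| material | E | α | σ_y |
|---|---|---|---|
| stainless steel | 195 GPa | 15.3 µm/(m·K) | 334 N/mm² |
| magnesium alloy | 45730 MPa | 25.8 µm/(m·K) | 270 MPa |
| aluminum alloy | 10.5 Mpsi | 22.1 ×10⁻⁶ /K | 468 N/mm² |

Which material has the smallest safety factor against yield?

stainless steel

With everything in SI (GPa, ×10⁻⁶/K, MPa):
  stainless steel: E = 195.0, α = 15.3, σ_y = 334.0 → σ = 734 MPa, n = 0.455
  magnesium alloy: E = 45.73, α = 25.8, σ_y = 270.0 → σ = 290 MPa, n = 0.930
  aluminum alloy: E = 72.39, α = 22.1, σ_y = 468.0 → σ = 394 MPa, n = 1.19
Stainless steel has the lowest safety factor, n = 0.455.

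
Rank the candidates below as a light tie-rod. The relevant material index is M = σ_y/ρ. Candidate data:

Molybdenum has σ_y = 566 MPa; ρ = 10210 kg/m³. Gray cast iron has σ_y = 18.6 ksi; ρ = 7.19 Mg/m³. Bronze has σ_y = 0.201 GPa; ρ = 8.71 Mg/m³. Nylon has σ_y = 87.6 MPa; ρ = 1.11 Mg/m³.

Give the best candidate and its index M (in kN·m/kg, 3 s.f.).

nylon, M = 78.9 kN·m/kg

Normalizing units and computing the index:
  molybdenum: σ_y = 566.0 MPa, ρ = 10210 kg/m³
  gray cast iron: σ_y = 128.2 MPa, ρ = 7190 kg/m³
  bronze: σ_y = 201.0 MPa, ρ = 8710 kg/m³
  nylon: σ_y = 87.60 MPa, ρ = 1110 kg/m³
  nylon: M = 78.9 kN·m/kg
  molybdenum: M = 55.4 kN·m/kg
  bronze: M = 23.1 kN·m/kg
  gray cast iron: M = 17.8 kN·m/kg
Nylon ranks first.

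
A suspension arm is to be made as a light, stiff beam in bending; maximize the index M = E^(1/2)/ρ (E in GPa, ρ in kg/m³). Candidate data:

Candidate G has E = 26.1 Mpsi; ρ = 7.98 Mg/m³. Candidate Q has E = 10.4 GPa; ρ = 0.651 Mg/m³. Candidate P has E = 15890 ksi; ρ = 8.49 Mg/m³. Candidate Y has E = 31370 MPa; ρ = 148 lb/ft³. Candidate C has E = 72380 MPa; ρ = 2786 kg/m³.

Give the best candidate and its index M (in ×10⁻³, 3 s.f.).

candidate Q, M = 4.95×10⁻³

Putting every candidate on a common basis:
  candidate G: E = 180.0 GPa, ρ = 7980 kg/m³
  candidate Q: E = 10.40 GPa, ρ = 651.0 kg/m³
  candidate P: E = 109.6 GPa, ρ = 8490 kg/m³
  candidate Y: E = 31.37 GPa, ρ = 2371 kg/m³
  candidate C: E = 72.38 GPa, ρ = 2786 kg/m³
  candidate Q: M = 4.95×10⁻³
  candidate C: M = 3.05×10⁻³
  candidate Y: M = 2.36×10⁻³
  candidate G: M = 1.68×10⁻³
  candidate P: M = 1.23×10⁻³
Candidate Q ranks first.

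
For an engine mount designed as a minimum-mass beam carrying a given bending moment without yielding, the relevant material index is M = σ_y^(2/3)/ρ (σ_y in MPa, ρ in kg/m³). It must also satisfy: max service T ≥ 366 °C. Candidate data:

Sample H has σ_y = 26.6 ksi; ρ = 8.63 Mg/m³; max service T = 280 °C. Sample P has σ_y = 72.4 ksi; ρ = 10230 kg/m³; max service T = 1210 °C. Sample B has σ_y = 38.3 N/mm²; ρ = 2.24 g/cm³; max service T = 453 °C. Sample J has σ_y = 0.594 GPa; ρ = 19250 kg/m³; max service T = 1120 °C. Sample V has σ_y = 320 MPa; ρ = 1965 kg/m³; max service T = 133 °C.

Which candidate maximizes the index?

sample P

Screen on constraints: max service T ≥ 366 °C. Survivors: sample P, sample B, sample J.
Convert each candidate to consistent units, then evaluate M:
  sample P: σ_y = 499.2 MPa, ρ = 10230 kg/m³
  sample B: σ_y = 38.30 MPa, ρ = 2240 kg/m³
  sample J: σ_y = 594.0 MPa, ρ = 19250 kg/m³
  sample P: M = 6.15×10⁻³
  sample B: M = 5.07×10⁻³
  sample J: M = 3.67×10⁻³
Sample P ranks first.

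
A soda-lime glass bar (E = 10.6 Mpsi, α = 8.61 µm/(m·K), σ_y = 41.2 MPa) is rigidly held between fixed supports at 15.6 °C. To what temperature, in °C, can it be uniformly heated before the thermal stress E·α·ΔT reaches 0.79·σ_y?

E = 10.6 Mpsi = 73.08 GPa.
E·α·ΔT = 32.55 MPa ⇒ ΔT = 32.55 / (73.08×10³ × 8.61×10⁻⁶) = 51.72 K.
T = 15.6 + 51.72 = 67.32 °C.

67.3 °C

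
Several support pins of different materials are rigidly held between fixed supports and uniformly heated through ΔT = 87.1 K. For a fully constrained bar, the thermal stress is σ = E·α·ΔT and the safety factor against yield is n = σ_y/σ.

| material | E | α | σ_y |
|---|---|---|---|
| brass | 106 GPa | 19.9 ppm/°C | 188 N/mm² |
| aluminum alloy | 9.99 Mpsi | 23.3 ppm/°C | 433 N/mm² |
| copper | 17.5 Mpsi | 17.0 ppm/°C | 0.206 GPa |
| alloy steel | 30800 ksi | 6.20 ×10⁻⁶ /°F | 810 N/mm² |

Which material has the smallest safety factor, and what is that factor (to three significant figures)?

With everything in SI (GPa, ×10⁻⁶/K, MPa):
  brass: E = 106.0, α = 19.9, σ_y = 188.0 → σ = 184 MPa, n = 1.02
  aluminum alloy: E = 68.88, α = 23.3, σ_y = 433.0 → σ = 140 MPa, n = 3.10
  copper: E = 120.7, α = 17.0, σ_y = 206.0 → σ = 179 MPa, n = 1.15
  alloy steel: E = 212.4, α = 11.2, σ_y = 810.0 → σ = 206 MPa, n = 3.92
Brass has the lowest safety factor, n = 1.02.

brass, n = 1.02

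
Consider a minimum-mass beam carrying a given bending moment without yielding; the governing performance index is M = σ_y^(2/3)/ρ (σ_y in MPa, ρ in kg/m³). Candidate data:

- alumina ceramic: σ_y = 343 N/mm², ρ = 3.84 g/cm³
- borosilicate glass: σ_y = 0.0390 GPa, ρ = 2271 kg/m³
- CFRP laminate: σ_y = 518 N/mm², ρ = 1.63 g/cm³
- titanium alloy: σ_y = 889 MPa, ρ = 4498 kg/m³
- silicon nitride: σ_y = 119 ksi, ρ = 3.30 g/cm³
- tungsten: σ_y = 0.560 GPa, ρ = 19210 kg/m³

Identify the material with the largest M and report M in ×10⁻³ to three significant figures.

Convert each candidate to consistent units, then evaluate M:
  alumina ceramic: σ_y = 343.0 MPa, ρ = 3840 kg/m³
  borosilicate glass: σ_y = 39.00 MPa, ρ = 2271 kg/m³
  CFRP laminate: σ_y = 518.0 MPa, ρ = 1630 kg/m³
  titanium alloy: σ_y = 889.0 MPa, ρ = 4498 kg/m³
  silicon nitride: σ_y = 820.5 MPa, ρ = 3300 kg/m³
  tungsten: σ_y = 560.0 MPa, ρ = 19210 kg/m³
  CFRP laminate: M = 39.6×10⁻³
  silicon nitride: M = 26.6×10⁻³
  titanium alloy: M = 20.6×10⁻³
  alumina ceramic: M = 12.8×10⁻³
  borosilicate glass: M = 5.06×10⁻³
  tungsten: M = 3.54×10⁻³
CFRP laminate has the largest M.

CFRP laminate, M = 39.6×10⁻³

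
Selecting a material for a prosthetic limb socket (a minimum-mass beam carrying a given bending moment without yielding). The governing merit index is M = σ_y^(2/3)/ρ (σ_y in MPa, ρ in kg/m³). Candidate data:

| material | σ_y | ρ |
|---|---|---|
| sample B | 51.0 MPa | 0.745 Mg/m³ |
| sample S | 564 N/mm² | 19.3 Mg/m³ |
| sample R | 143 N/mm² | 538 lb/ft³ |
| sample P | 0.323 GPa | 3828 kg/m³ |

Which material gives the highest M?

Putting every candidate on a common basis:
  sample B: σ_y = 51.00 MPa, ρ = 745.0 kg/m³
  sample S: σ_y = 564.0 MPa, ρ = 19300 kg/m³
  sample R: σ_y = 143.0 MPa, ρ = 8618 kg/m³
  sample P: σ_y = 323.0 MPa, ρ = 3828 kg/m³
  sample B: M = 18.5×10⁻³
  sample P: M = 12.3×10⁻³
  sample S: M = 3.54×10⁻³
  sample R: M = 3.17×10⁻³
The maximum is for sample B.

sample B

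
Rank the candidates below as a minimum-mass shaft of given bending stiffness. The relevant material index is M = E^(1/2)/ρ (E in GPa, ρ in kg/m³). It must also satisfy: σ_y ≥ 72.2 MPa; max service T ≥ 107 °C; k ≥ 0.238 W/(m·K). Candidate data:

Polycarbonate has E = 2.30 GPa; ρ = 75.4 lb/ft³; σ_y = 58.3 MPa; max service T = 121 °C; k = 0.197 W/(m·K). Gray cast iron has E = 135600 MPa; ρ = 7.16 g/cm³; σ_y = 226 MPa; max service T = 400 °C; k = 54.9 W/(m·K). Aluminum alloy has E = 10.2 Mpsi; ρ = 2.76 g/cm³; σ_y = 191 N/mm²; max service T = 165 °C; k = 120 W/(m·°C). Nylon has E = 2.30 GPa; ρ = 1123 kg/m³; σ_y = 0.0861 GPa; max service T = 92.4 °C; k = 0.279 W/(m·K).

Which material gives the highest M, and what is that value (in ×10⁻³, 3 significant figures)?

aluminum alloy, M = 3.04×10⁻³

Screen on constraints: σ_y ≥ 72.2 MPa; max service T ≥ 107 °C; k ≥ 0.238 W/(m·K). Survivors: gray cast iron, aluminum alloy.
Putting every candidate on a common basis:
  gray cast iron: E = 135.6 GPa, ρ = 7160 kg/m³
  aluminum alloy: E = 70.33 GPa, ρ = 2760 kg/m³
  aluminum alloy: M = 3.04×10⁻³
  gray cast iron: M = 1.63×10⁻³
Aluminum alloy ranks first.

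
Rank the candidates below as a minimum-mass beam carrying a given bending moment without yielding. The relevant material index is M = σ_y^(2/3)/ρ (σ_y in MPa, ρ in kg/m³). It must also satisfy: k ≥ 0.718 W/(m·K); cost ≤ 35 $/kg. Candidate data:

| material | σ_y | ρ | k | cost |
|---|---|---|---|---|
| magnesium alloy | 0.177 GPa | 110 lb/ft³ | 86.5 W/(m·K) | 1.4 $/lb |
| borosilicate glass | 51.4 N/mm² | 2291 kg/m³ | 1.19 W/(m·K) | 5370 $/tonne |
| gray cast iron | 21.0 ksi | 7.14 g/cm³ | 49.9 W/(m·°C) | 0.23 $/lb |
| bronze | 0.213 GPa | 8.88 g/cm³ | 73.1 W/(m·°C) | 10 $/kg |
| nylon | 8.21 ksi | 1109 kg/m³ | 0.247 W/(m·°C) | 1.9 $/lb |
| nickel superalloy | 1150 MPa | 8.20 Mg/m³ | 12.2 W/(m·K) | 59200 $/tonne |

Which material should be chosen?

Screen on constraints: k ≥ 0.718 W/(m·K); cost ≤ 35 $/kg. Survivors: magnesium alloy, borosilicate glass, gray cast iron, bronze.
Normalizing units and computing the index:
  magnesium alloy: σ_y = 177.0 MPa, ρ = 1762 kg/m³
  borosilicate glass: σ_y = 51.40 MPa, ρ = 2291 kg/m³
  gray cast iron: σ_y = 144.8 MPa, ρ = 7140 kg/m³
  bronze: σ_y = 213.0 MPa, ρ = 8880 kg/m³
  magnesium alloy: M = 17.9×10⁻³
  borosilicate glass: M = 6.03×10⁻³
  bronze: M = 4.02×10⁻³
  gray cast iron: M = 3.86×10⁻³
Highest index: magnesium alloy.

magnesium alloy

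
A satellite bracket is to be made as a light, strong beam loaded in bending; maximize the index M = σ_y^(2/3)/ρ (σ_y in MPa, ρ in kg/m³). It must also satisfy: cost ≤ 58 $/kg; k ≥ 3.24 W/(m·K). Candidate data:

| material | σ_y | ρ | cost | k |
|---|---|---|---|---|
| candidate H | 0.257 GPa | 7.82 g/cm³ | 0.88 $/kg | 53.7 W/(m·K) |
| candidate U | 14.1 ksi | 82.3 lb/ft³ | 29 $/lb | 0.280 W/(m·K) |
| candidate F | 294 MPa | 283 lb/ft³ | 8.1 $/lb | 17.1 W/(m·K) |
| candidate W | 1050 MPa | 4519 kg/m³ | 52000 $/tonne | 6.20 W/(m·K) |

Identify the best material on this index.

Screen on constraints: cost ≤ 58 $/kg; k ≥ 3.24 W/(m·K). Survivors: candidate H, candidate F, candidate W.
Normalizing units and computing the index:
  candidate H: σ_y = 257.0 MPa, ρ = 7820 kg/m³
  candidate F: σ_y = 294.0 MPa, ρ = 4533 kg/m³
  candidate W: σ_y = 1050 MPa, ρ = 4519 kg/m³
  candidate W: M = 22.9×10⁻³
  candidate F: M = 9.75×10⁻³
  candidate H: M = 5.17×10⁻³
Highest index: candidate W.

candidate W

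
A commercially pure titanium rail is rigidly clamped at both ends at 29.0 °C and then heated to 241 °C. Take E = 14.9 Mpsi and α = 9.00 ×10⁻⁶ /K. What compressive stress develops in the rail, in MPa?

196 MPa

E = 14.9 Mpsi = 102.7 GPa.
ΔT = 212.0 K. Constrained thermal stress σ = E·α·ΔT = 102.7×10³ MPa × 9.00×10⁻⁶ × 212.0 = 196 MPa (compressive).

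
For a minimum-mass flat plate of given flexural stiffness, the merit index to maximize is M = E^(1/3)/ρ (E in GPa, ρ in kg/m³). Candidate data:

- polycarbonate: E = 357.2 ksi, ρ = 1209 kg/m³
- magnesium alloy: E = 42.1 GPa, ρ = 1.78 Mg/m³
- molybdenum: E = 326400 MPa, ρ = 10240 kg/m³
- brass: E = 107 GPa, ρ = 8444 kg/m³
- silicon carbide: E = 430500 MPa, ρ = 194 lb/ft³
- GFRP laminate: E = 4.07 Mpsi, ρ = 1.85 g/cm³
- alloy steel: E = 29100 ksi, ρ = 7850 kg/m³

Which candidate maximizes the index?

Putting every candidate on a common basis:
  polycarbonate: E = 2.463 GPa, ρ = 1209 kg/m³
  magnesium alloy: E = 42.10 GPa, ρ = 1780 kg/m³
  molybdenum: E = 326.4 GPa, ρ = 10240 kg/m³
  brass: E = 107.0 GPa, ρ = 8444 kg/m³
  silicon carbide: E = 430.5 GPa, ρ = 3108 kg/m³
  GFRP laminate: E = 28.06 GPa, ρ = 1850 kg/m³
  alloy steel: E = 200.6 GPa, ρ = 7850 kg/m³
  silicon carbide: M = 2.43×10⁻³
  magnesium alloy: M = 1.95×10⁻³
  GFRP laminate: M = 1.64×10⁻³
  polycarbonate: M = 1.12×10⁻³
  alloy steel: M = 0.746×10⁻³
  molybdenum: M = 0.672×10⁻³
  brass: M = 0.562×10⁻³
The maximum is for silicon carbide.

silicon carbide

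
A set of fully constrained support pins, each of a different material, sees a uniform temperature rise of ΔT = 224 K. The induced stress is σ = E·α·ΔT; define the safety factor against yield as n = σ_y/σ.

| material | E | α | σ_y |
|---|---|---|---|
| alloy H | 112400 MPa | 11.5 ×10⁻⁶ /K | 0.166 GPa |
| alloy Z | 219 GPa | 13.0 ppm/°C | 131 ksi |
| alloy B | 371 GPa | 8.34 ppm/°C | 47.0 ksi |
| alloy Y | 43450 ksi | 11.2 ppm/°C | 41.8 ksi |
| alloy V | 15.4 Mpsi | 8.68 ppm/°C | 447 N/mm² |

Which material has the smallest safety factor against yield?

Converting E to GPa, α to ×10⁻⁶/K, σ_y to MPa, then σ and n for each:
  alloy H: E = 112.4, α = 11.5, σ_y = 166.0 → σ = 290 MPa, n = 0.573
  alloy Z: E = 219.0, α = 13.0, σ_y = 903.2 → σ = 638 MPa, n = 1.42
  alloy B: E = 371.0, α = 8.34, σ_y = 324.1 → σ = 693 MPa, n = 0.468
  alloy Y: E = 299.6, α = 11.2, σ_y = 288.2 → σ = 752 MPa, n = 0.383
  alloy V: E = 106.2, α = 8.68, σ_y = 447.0 → σ = 206 MPa, n = 2.17
Alloy Y has the lowest safety factor, n = 0.383.

alloy Y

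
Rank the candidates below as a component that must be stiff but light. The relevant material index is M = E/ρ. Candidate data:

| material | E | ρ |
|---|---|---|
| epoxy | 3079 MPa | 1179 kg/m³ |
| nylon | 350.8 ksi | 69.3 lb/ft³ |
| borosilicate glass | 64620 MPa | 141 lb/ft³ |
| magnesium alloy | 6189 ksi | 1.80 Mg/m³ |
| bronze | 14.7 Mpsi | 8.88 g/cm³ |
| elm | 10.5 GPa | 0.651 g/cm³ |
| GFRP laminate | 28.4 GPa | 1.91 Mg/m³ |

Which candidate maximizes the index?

Normalizing units and computing the index:
  epoxy: E = 3.079 GPa, ρ = 1179 kg/m³
  nylon: E = 2.419 GPa, ρ = 1110 kg/m³
  borosilicate glass: E = 64.62 GPa, ρ = 2259 kg/m³
  magnesium alloy: E = 42.67 GPa, ρ = 1800 kg/m³
  bronze: E = 101.4 GPa, ρ = 8880 kg/m³
  elm: E = 10.50 GPa, ρ = 651.0 kg/m³
  GFRP laminate: E = 28.40 GPa, ρ = 1910 kg/m³
  borosilicate glass: M = 28.6 MN·m/kg
  magnesium alloy: M = 23.7 MN·m/kg
  elm: M = 16.1 MN·m/kg
  GFRP laminate: M = 14.9 MN·m/kg
  bronze: M = 11.4 MN·m/kg
  epoxy: M = 2.61 MN·m/kg
  nylon: M = 2.18 MN·m/kg
Highest index: borosilicate glass.

borosilicate glass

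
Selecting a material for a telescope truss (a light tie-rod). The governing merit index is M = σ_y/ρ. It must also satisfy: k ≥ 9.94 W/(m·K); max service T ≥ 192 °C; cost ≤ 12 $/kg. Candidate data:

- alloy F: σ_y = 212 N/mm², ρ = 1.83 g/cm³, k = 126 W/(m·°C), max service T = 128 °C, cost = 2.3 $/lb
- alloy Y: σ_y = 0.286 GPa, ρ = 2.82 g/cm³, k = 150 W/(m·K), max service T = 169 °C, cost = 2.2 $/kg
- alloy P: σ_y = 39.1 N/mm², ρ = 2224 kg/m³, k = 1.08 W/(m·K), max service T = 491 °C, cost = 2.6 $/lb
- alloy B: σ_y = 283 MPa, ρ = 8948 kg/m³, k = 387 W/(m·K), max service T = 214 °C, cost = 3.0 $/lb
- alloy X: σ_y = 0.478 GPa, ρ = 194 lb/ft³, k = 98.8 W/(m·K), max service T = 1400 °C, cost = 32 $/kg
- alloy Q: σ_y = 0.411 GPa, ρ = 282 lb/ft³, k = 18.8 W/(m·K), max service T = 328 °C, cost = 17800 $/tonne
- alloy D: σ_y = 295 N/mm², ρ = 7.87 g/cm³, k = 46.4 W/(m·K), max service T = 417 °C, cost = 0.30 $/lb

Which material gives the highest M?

alloy D

Screen on constraints: k ≥ 9.94 W/(m·K); max service T ≥ 192 °C; cost ≤ 12 $/kg. Survivors: alloy B, alloy D.
In SI units:
  alloy B: σ_y = 283.0 MPa, ρ = 8948 kg/m³
  alloy D: σ_y = 295.0 MPa, ρ = 7870 kg/m³
  alloy D: M = 37.5 kN·m/kg
  alloy B: M = 31.6 kN·m/kg
Alloy D has the largest M.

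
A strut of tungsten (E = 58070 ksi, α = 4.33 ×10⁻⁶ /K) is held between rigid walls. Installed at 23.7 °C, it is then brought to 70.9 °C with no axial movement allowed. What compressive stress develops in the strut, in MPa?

81.8 MPa

E = 58070 ksi = 400.4 GPa.
ΔT = 47.20 K. Constrained thermal stress σ = E·α·ΔT = 400.4×10³ MPa × 4.33×10⁻⁶ × 47.20 = 81.8 MPa (compressive).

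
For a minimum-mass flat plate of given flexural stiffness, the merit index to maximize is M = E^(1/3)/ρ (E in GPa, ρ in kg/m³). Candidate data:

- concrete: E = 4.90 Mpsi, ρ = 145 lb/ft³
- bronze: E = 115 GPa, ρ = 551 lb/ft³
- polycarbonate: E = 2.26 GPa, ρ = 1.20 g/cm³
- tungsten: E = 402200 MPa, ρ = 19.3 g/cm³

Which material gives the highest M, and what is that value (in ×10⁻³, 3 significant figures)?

In SI units:
  concrete: E = 33.78 GPa, ρ = 2323 kg/m³
  bronze: E = 115.0 GPa, ρ = 8826 kg/m³
  polycarbonate: E = 2.260 GPa, ρ = 1200 kg/m³
  tungsten: E = 402.2 GPa, ρ = 19300 kg/m³
  concrete: M = 1.39×10⁻³
  polycarbonate: M = 1.09×10⁻³
  bronze: M = 0.551×10⁻³
  tungsten: M = 0.382×10⁻³
Concrete has the largest M.

concrete, M = 1.39×10⁻³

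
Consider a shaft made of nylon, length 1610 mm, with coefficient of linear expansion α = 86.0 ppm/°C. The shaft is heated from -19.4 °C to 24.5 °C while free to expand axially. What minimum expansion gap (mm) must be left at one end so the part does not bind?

ΔT = 24.5 − (-19.4) = 43.90 K.
ΔL = α·L₀·ΔT = 86.0×10⁻⁶ × 1610 mm × 43.90 K = 6.08 mm.

6.08 mm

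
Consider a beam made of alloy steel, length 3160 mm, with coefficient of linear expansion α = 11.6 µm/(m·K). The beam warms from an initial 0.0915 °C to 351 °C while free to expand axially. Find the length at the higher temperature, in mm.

ΔT = 351 − 0.0915 = 350.9 K.
ΔL = α·L₀·ΔT = 11.6×10⁻⁶ × 3160 mm × 350.9 K = 12.9 mm.
L = L₀ + ΔL = 3160 + 12.9 = 3172.9 mm.

3172.9 mm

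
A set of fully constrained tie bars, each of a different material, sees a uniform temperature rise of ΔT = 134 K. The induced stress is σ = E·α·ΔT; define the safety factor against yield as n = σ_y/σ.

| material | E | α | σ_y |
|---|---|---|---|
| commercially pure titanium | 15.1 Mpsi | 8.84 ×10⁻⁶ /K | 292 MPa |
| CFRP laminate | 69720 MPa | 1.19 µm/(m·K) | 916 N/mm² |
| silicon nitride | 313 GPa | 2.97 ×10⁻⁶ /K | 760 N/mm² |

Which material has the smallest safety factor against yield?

commercially pure titanium

In consistent units (E in GPa, α in ×10⁻⁶/K, σ_y in MPa):
  commercially pure titanium: E = 104.1, α = 8.84, σ_y = 292.0 → σ = 123 MPa, n = 2.37
  CFRP laminate: E = 69.72, α = 1.19, σ_y = 916.0 → σ = 11.1 MPa, n = 82.4
  silicon nitride: E = 313.0, α = 2.97, σ_y = 760.0 → σ = 125 MPa, n = 6.10
Smallest n: commercially pure titanium with n = 2.37.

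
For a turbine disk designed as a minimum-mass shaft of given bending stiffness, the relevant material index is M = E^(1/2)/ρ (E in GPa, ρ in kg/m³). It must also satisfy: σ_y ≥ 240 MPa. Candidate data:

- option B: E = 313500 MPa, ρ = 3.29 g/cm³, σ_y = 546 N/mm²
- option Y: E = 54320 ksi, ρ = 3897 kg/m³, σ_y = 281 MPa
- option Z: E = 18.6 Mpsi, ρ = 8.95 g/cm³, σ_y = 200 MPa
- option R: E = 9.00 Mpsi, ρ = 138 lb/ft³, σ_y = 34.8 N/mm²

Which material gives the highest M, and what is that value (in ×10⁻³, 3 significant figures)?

Screen on constraints: σ_y ≥ 240 MPa. Survivors: option B, option Y.
Normalizing units and computing the index:
  option B: E = 313.5 GPa, ρ = 3290 kg/m³
  option Y: E = 374.5 GPa, ρ = 3897 kg/m³
  option B: M = 5.38×10⁻³
  option Y: M = 4.97×10⁻³
Option B ranks first.

option B, M = 5.38×10⁻³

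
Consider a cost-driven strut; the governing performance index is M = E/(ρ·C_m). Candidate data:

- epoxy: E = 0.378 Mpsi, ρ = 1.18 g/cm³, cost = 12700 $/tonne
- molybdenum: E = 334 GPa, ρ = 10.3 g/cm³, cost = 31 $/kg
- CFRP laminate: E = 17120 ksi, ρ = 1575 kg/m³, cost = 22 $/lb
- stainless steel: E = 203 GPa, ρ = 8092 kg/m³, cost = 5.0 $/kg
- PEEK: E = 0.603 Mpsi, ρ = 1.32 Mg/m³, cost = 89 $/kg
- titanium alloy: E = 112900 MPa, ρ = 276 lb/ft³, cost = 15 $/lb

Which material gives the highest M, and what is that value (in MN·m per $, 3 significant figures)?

Normalizing units and computing the index:
  epoxy: E = 2.606 GPa, ρ = 1180 kg/m³, cost = 12.70 $/kg
  molybdenum: E = 334.0 GPa, ρ = 10300 kg/m³, cost = 31.00 $/kg
  CFRP laminate: E = 118.0 GPa, ρ = 1575 kg/m³, cost = 48.50 $/kg
  stainless steel: E = 203.0 GPa, ρ = 8092 kg/m³, cost = 5.000 $/kg
  PEEK: E = 4.158 GPa, ρ = 1320 kg/m³, cost = 89.00 $/kg
  titanium alloy: E = 112.9 GPa, ρ = 4421 kg/m³, cost = 33.07 $/kg
  stainless steel: M = 5.02 MN·m per $
  CFRP laminate: M = 1.55 MN·m per $
  molybdenum: M = 1.05 MN·m per $
  titanium alloy: M = 0.772 MN·m per $
  epoxy: M = 0.174 MN·m per $
  PEEK: M = 0.0354 MN·m per $
Stainless steel has the largest M.

stainless steel, M = 5.02 MN·m per $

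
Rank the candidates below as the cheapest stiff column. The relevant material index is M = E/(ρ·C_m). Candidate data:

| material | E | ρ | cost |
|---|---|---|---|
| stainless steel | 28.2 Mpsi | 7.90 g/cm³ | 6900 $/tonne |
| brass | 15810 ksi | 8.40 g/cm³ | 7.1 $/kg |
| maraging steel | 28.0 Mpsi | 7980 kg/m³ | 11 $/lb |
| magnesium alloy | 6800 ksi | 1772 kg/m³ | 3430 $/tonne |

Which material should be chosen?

magnesium alloy

Normalizing units and computing the index:
  stainless steel: E = 194.4 GPa, ρ = 7900 kg/m³, cost = 6.900 $/kg
  brass: E = 109.0 GPa, ρ = 8400 kg/m³, cost = 7.100 $/kg
  maraging steel: E = 193.1 GPa, ρ = 7980 kg/m³, cost = 24.25 $/kg
  magnesium alloy: E = 46.88 GPa, ρ = 1772 kg/m³, cost = 3.430 $/kg
  magnesium alloy: M = 7.71 MN·m per $
  stainless steel: M = 3.57 MN·m per $
  brass: M = 1.83 MN·m per $
  maraging steel: M = 0.998 MN·m per $
Magnesium alloy ranks first.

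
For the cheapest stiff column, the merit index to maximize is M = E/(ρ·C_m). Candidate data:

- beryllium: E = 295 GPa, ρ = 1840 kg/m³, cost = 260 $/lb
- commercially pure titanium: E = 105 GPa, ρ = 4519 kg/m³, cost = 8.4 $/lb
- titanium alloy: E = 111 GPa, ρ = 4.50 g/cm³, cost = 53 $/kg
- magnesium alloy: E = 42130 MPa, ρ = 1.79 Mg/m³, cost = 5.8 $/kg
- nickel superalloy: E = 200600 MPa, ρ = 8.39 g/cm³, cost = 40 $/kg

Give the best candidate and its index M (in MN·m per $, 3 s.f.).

magnesium alloy, M = 4.06 MN·m per $

In SI units:
  beryllium: E = 295.0 GPa, ρ = 1840 kg/m³, cost = 573.2 $/kg
  commercially pure titanium: E = 105.0 GPa, ρ = 4519 kg/m³, cost = 18.52 $/kg
  titanium alloy: E = 111.0 GPa, ρ = 4500 kg/m³, cost = 53.00 $/kg
  magnesium alloy: E = 42.13 GPa, ρ = 1790 kg/m³, cost = 5.800 $/kg
  nickel superalloy: E = 200.6 GPa, ρ = 8390 kg/m³, cost = 40.00 $/kg
  magnesium alloy: M = 4.06 MN·m per $
  commercially pure titanium: M = 1.25 MN·m per $
  nickel superalloy: M = 0.598 MN·m per $
  titanium alloy: M = 0.465 MN·m per $
  beryllium: M = 0.280 MN·m per $
Magnesium alloy has the largest M.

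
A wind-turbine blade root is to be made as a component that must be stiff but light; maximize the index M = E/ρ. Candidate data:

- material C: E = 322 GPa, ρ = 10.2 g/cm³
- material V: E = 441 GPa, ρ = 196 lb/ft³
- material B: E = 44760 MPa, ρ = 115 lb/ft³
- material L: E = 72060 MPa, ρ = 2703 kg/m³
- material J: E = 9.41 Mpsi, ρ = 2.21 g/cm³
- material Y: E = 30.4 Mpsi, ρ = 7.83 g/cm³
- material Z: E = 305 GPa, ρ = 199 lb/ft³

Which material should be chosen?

material V

In SI units:
  material C: E = 322.0 GPa, ρ = 10200 kg/m³
  material V: E = 441.0 GPa, ρ = 3140 kg/m³
  material B: E = 44.76 GPa, ρ = 1842 kg/m³
  material L: E = 72.06 GPa, ρ = 2703 kg/m³
  material J: E = 64.88 GPa, ρ = 2210 kg/m³
  material Y: E = 209.6 GPa, ρ = 7830 kg/m³
  material Z: E = 305.0 GPa, ρ = 3188 kg/m³
  material V: M = 140 MN·m/kg
  material Z: M = 95.7 MN·m/kg
  material C: M = 31.6 MN·m/kg
  material J: M = 29.4 MN·m/kg
  material Y: M = 26.8 MN·m/kg
  material L: M = 26.7 MN·m/kg
  material B: M = 24.3 MN·m/kg
Material V has the largest M.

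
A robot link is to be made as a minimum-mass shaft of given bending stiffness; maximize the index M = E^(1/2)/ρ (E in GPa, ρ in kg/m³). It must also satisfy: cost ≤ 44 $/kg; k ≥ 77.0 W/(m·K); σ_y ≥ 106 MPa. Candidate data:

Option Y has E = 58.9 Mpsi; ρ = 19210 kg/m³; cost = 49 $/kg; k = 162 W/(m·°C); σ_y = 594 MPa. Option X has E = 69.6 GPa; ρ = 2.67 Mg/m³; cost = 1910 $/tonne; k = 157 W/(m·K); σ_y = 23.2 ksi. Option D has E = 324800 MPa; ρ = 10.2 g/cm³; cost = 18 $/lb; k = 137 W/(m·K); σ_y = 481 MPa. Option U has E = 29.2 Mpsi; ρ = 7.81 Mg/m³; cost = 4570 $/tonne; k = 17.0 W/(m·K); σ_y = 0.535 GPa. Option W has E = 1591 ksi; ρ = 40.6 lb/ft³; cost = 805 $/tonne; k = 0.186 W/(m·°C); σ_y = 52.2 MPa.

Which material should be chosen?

Screen on constraints: cost ≤ 44 $/kg; k ≥ 77.0 W/(m·K); σ_y ≥ 106 MPa. Survivors: option X, option D.
Normalizing units and computing the index:
  option X: E = 69.60 GPa, ρ = 2670 kg/m³
  option D: E = 324.8 GPa, ρ = 10200 kg/m³
  option X: M = 3.12×10⁻³
  option D: M = 1.77×10⁻³
Highest index: option X.

option X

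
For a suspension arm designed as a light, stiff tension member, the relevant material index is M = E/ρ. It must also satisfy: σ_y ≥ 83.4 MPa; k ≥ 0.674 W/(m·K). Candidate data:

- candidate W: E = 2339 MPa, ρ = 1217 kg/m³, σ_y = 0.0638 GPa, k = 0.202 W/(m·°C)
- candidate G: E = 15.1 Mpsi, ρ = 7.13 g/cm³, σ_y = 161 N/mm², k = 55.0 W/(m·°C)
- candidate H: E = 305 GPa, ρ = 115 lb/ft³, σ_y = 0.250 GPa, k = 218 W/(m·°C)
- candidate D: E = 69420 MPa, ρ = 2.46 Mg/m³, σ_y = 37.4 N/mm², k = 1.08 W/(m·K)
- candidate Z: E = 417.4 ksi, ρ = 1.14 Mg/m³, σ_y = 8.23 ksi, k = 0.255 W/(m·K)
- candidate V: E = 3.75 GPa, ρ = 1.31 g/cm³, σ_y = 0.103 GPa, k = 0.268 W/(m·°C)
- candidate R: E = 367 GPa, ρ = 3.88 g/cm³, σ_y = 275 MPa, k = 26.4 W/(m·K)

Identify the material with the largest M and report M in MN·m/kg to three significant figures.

Screen on constraints: σ_y ≥ 83.4 MPa; k ≥ 0.674 W/(m·K). Survivors: candidate G, candidate H, candidate R.
Convert each candidate to consistent units, then evaluate M:
  candidate G: E = 104.1 GPa, ρ = 7130 kg/m³
  candidate H: E = 305.0 GPa, ρ = 1842 kg/m³
  candidate R: E = 367.0 GPa, ρ = 3880 kg/m³
  candidate H: M = 166 MN·m/kg
  candidate R: M = 94.6 MN·m/kg
  candidate G: M = 14.6 MN·m/kg
Candidate H ranks first.

candidate H, M = 166 MN·m/kg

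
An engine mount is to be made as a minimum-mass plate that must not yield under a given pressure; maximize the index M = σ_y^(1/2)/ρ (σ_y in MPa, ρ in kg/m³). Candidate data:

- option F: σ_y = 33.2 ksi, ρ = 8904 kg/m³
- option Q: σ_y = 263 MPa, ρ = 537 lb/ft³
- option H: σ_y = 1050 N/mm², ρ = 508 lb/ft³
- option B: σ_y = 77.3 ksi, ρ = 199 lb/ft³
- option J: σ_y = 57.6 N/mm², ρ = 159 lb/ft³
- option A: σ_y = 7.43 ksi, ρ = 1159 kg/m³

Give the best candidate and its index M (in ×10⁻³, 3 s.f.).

option B, M = 7.24×10⁻³

In SI units:
  option F: σ_y = 228.9 MPa, ρ = 8904 kg/m³
  option Q: σ_y = 263.0 MPa, ρ = 8602 kg/m³
  option H: σ_y = 1050 MPa, ρ = 8137 kg/m³
  option B: σ_y = 533.0 MPa, ρ = 3188 kg/m³
  option J: σ_y = 57.60 MPa, ρ = 2547 kg/m³
  option A: σ_y = 51.23 MPa, ρ = 1159 kg/m³
  option B: M = 7.24×10⁻³
  option A: M = 6.18×10⁻³
  option H: M = 3.98×10⁻³
  option J: M = 2.98×10⁻³
  option Q: M = 1.89×10⁻³
  option F: M = 1.70×10⁻³
Option B has the largest M.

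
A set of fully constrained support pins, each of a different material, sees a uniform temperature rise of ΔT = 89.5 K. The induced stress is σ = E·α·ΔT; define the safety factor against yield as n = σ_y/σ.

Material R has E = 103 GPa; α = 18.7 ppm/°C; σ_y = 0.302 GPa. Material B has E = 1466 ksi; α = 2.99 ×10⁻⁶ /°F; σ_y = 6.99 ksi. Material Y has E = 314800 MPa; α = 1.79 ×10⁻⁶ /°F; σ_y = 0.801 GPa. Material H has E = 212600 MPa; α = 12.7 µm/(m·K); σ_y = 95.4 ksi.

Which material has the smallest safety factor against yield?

Converting E to GPa, α to ×10⁻⁶/K, σ_y to MPa, then σ and n for each:
  material R: E = 103.0, α = 18.7, σ_y = 302.0 → σ = 172 MPa, n = 1.75
  material B: E = 10.11, α = 5.38, σ_y = 48.19 → σ = 4.87 MPa, n = 9.90
  material Y: E = 314.8, α = 3.22, σ_y = 801.0 → σ = 90.8 MPa, n = 8.82
  material H: E = 212.6, α = 12.7, σ_y = 657.8 → σ = 242 MPa, n = 2.72
The minimum is material R at n = 1.75.

material R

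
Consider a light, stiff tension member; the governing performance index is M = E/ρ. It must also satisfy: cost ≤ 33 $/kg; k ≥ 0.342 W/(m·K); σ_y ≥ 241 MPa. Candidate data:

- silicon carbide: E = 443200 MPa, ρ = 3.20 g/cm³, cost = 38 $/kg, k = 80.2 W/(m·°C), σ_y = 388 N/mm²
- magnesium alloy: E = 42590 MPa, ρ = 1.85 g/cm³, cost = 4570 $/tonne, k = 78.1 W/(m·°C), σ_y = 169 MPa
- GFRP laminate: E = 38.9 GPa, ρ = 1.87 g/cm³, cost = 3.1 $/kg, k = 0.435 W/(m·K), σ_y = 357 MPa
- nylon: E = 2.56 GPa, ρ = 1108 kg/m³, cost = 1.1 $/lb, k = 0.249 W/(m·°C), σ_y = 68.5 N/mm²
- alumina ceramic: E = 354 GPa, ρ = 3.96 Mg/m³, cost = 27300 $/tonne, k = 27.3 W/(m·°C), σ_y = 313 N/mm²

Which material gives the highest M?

Screen on constraints: cost ≤ 33 $/kg; k ≥ 0.342 W/(m·K); σ_y ≥ 241 MPa. Survivors: GFRP laminate, alumina ceramic.
Putting every candidate on a common basis:
  GFRP laminate: E = 38.90 GPa, ρ = 1870 kg/m³
  alumina ceramic: E = 354.0 GPa, ρ = 3960 kg/m³
  alumina ceramic: M = 89.4 MN·m/kg
  GFRP laminate: M = 20.8 MN·m/kg
Alumina ceramic ranks first.

alumina ceramic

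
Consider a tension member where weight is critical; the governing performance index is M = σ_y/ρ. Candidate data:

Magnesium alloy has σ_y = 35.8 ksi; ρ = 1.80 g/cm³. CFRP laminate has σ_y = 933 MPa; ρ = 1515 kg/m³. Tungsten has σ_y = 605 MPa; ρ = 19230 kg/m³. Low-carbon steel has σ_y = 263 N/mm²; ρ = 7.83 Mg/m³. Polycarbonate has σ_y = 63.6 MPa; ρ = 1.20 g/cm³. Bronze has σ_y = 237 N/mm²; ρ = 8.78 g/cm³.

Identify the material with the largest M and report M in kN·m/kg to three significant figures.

CFRP laminate, M = 616 kN·m/kg

Putting every candidate on a common basis:
  magnesium alloy: σ_y = 246.8 MPa, ρ = 1800 kg/m³
  CFRP laminate: σ_y = 933.0 MPa, ρ = 1515 kg/m³
  tungsten: σ_y = 605.0 MPa, ρ = 19230 kg/m³
  low-carbon steel: σ_y = 263.0 MPa, ρ = 7830 kg/m³
  polycarbonate: σ_y = 63.60 MPa, ρ = 1200 kg/m³
  bronze: σ_y = 237.0 MPa, ρ = 8780 kg/m³
  CFRP laminate: M = 616 kN·m/kg
  magnesium alloy: M = 137 kN·m/kg
  polycarbonate: M = 53.0 kN·m/kg
  low-carbon steel: M = 33.6 kN·m/kg
  tungsten: M = 31.5 kN·m/kg
  bronze: M = 27.0 kN·m/kg
CFRP laminate has the largest M.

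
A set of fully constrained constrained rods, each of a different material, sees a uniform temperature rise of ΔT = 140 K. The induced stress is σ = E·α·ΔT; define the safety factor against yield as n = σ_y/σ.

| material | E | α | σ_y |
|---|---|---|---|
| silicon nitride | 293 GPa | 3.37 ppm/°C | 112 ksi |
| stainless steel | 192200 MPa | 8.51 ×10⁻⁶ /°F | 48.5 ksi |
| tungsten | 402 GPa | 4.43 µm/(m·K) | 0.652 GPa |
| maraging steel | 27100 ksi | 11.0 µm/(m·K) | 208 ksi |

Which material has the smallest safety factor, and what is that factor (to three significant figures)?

stainless steel, n = 0.811

Converting E to GPa, α to ×10⁻⁶/K, σ_y to MPa, then σ and n for each:
  silicon nitride: E = 293.0, α = 3.37, σ_y = 772.2 → σ = 138 MPa, n = 5.59
  stainless steel: E = 192.2, α = 15.3, σ_y = 334.4 → σ = 412 MPa, n = 0.811
  tungsten: E = 402.0, α = 4.43, σ_y = 652.0 → σ = 249 MPa, n = 2.62
  maraging steel: E = 186.8, α = 11.0, σ_y = 1434 → σ = 288 MPa, n = 4.98
Stainless steel has the lowest safety factor, n = 0.811.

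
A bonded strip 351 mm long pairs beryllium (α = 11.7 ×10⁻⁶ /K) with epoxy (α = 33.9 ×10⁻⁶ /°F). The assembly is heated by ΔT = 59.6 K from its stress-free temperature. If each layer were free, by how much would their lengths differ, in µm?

epoxy: α = 33.9×10⁻⁶/°F × 9/5 = 61.0×10⁻⁶/K.
Δα = |11.7 − 61.0|×10⁻⁶/K = 49.3×10⁻⁶/K.
ΔL_mismatch = Δα·L·ΔT = 49.3×10⁻⁶ × 351.0 mm × 59.6 K = 1030 µm.

1030 µm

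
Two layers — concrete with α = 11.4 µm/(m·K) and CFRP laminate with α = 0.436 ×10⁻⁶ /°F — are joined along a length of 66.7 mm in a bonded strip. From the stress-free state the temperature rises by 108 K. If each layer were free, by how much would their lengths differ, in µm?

CFRP laminate: α = 0.436×10⁻⁶/°F × 9/5 = 0.785×10⁻⁶/K.
Δα = |11.4 − 0.785|×10⁻⁶/K = 10.6×10⁻⁶/K.
ΔL_mismatch = Δα·L·ΔT = 10.6×10⁻⁶ × 66.7 mm × 108.0 K = 76.5 µm.

76.5 µm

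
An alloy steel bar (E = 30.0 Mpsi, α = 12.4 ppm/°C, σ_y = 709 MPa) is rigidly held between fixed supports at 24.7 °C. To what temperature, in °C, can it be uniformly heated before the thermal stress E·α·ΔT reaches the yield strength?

E = 30.0 Mpsi = 206.8 GPa.
E·α·ΔT = 709.0 MPa ⇒ ΔT = 709.0 / (206.8×10³ × 12.4×10⁻⁶) = 276.4 K.
T = 24.7 + 276.4 = 301.1 °C.

301 °C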